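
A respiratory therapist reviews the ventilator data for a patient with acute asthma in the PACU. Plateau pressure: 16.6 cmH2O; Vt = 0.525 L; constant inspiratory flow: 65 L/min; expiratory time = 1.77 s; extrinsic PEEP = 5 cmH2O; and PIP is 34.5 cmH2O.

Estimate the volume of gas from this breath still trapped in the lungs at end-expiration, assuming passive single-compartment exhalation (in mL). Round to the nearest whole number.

Flow: 65 L/min ÷ 60 = 1.0833 L/s.
R = (PIP − Pplat)/V̇ = (34.5 − 16.6) / 1.0833 = 17.9/1.0833 = 16.524 cmH2O·s/L.
C = Vt/(Pplat − PEEP) = 525.0 / (16.6 − 5) = 525.0/11.6 = 45.259 mL/cmH2O.
τ = R × C = 16.524 × 0.04526 L/cmH2O = 0.7479 s.
Fraction remaining = e^(−Te/τ) = e^(−1.77/0.7479) = 0.0938.
Trapped volume = 525.0 × 0.0938 = 49.245 mL.

49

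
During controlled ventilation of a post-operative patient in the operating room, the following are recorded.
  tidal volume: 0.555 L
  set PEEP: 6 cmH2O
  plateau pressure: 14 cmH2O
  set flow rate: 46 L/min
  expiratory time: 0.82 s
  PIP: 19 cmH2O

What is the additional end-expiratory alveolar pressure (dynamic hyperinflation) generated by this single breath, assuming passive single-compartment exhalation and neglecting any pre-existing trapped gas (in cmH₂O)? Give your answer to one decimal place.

Flow: 46 L/min ÷ 60 = 0.7667 L/s.
R = (PIP − Pplat)/V̇ = (19 − 14) / 0.7667 = 5.0/0.7667 = 6.521 cmH2O·s/L.
C = Vt/(Pplat − PEEP) = 555.0 / (14 − 6) = 555.0/8.0 = 69.375 mL/cmH2O.
τ = R × C = 6.521 × 0.06938 L/cmH2O = 0.4524 s.
Fraction remaining = e^(−Te/τ) = e^(−0.82/0.4524) = 0.1632; trapped volume = 555.0 × 0.1632 = 90.576 mL.
Additional alveolar pressure from trapping ≈ V_trapped / C = 90.576 / 69.375 = 1.306 cmH2O.

1.3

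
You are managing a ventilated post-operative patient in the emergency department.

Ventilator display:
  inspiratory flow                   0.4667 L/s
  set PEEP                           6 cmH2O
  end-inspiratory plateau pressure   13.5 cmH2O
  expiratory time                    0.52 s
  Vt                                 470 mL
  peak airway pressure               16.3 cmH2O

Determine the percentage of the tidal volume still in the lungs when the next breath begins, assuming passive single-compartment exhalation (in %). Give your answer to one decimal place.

25.1

R = (PIP − Pplat)/V̇ = (16.3 − 13.5) / 0.4667 = 2.8/0.4667 = 6.0 cmH2O·s/L.
C = Vt/(Pplat − PEEP) = 470.0 / (13.5 − 6) = 470.0/7.5 = 62.667 mL/cmH2O.
τ = R × C = 6.0 × 0.06267 L/cmH2O = 0.376 s.
Fraction remaining at end-expiration = e^(−Te/τ) = e^(−0.52/0.376) = 0.2508 → 25.08%.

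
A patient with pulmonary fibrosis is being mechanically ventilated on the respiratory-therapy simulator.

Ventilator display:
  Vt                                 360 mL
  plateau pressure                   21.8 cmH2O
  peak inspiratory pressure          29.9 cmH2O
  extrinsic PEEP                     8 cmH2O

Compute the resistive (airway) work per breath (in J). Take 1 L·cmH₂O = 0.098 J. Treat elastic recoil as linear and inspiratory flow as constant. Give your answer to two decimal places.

0.29

With constant inspiratory flow the resistive pressure is constant at PIP − Pplat = 29.9 − 21.8 = 8.1 cmH2O, so resistive work = 8.1 × 0.360 = 2.916 L·cmH2O.
× 0.098 J/(L·cmH2O) → 0.2858 J.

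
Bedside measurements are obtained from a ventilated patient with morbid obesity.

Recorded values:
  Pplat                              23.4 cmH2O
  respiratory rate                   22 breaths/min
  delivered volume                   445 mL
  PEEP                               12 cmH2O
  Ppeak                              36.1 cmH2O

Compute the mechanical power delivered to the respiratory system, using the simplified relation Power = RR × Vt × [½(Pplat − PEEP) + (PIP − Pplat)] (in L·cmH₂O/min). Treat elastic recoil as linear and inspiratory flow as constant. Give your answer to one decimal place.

180.1

Per-breath work = Vt × [½(Pplat−PEEP) + (PIP−Pplat)] = 0.445 × [0.5×11.4 + 12.7] = 0.445 × 18.4 = 8.188 L·cmH2O.
Power = 22 × 8.188 = 180.14 L·cmH2O/min.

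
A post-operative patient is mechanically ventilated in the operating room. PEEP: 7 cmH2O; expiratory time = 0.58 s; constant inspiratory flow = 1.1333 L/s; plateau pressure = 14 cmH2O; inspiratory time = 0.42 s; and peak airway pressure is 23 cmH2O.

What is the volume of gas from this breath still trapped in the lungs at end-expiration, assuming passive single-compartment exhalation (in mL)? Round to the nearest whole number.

163

Vt = flow × Ti = 1.1333 L/s × 0.42 s × 1000 mL/L = 475.99 mL.
R = (PIP − Pplat)/V̇ = (23 − 14) / 1.1333 = 9.0/1.1333 = 7.941 cmH2O·s/L.
C = Vt/(Pplat − PEEP) = 475.99 / (14 − 7) = 475.99/7.0 = 67.999 mL/cmH2O.
τ = R × C = 7.941 × 0.068 L/cmH2O = 0.54 s.
Fraction remaining = e^(−Te/τ) = e^(−0.58/0.54) = 0.3416.
Trapped volume = 475.99 × 0.3416 = 162.6 mL.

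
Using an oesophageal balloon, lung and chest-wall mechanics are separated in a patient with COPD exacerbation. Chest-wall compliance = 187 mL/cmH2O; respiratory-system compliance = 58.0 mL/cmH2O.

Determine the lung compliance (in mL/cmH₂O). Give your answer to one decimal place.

84.1

1/CL = 1/Crs − 1/Ccw.
1/CL = 1/58.0 − 1/187 = 0.01189.
CL = 84.104 mL/cmH2O.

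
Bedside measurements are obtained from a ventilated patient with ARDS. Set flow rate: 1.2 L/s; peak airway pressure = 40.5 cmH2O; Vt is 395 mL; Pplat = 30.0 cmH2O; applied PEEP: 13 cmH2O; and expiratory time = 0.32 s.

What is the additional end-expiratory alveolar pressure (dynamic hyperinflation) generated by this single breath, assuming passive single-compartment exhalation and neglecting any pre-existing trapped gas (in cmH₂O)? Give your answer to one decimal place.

R = (PIP − Pplat)/V̇ = (40.5 − 30.0) / 1.2 = 10.5/1.2 = 8.75 cmH2O·s/L.
C = Vt/(Pplat − PEEP) = 395.0 / (30.0 − 13) = 395.0/17.0 = 23.235 mL/cmH2O.
τ = R × C = 8.75 × 0.02324 L/cmH2O = 0.2034 s.
Fraction remaining = e^(−Te/τ) = e^(−0.32/0.2034) = 0.2074; trapped volume = 395.0 × 0.2074 = 81.923 mL.
Additional alveolar pressure from trapping ≈ V_trapped / C = 81.923 / 23.235 = 3.526 cmH2O.

3.5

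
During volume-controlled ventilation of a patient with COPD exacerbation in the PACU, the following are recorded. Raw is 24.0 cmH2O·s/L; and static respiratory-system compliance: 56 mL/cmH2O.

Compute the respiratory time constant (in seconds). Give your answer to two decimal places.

τ = R × C = 24.0 × 56 mL/cmH2O = 24.0 × 0.056 L/cmH2O = 1.344 s.

1.34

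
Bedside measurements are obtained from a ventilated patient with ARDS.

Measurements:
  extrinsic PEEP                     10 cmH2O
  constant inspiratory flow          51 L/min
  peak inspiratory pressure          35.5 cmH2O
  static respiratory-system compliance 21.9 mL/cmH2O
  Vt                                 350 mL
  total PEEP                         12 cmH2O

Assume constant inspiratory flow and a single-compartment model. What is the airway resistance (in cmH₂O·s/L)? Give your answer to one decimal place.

Flow: 51 L/min ÷ 60 = 0.85 L/s.
Total PEEP = 12 cmH2O (set 10 + intrinsic 2); this is the baseline alveolar pressure.
Equation of motion (constant flow): PIP = Vt/C + R·V̇ + PEEP.
R·V̇ = PIP − Vt/C − PEEP = 35.5 − 350/21.9 − 12 = 35.5 − 15.982 − 12 = 7.518 cmH2O.
R = 7.518 / 0.85 = 8.845 cmH2O·s/L.

8.8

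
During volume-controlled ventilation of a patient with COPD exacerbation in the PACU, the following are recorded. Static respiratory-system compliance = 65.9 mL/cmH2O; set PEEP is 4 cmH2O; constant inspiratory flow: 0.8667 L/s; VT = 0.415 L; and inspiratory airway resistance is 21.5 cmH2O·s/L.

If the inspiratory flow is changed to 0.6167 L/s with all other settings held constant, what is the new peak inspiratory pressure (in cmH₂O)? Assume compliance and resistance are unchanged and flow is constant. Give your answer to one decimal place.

23.6

PIP = Vt/C + R·V̇ + PEEP (constant-flow equation of motion).
Only the resistive term changes: ΔPIP = R × ΔV̇ = 21.5 × (0.6167 − 0.8667) = 21.5 × -0.25 = -5.375 cmH2O.
Original PIP = 415/65.9 + 21.5×0.8667 + 4 = 28.931 cmH2O; new PIP = 28.931 + (-5.375) = 23.556 cmH2O.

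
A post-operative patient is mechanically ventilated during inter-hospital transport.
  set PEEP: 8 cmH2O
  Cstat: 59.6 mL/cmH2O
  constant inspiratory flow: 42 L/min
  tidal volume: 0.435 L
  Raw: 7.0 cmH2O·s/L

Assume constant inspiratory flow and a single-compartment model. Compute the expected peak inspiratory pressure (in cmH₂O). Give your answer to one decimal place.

20.2

Flow: 42 L/min ÷ 60 = 0.7 L/s.
Equation of motion (constant flow): PIP = Vt/C + R·V̇ + PEEP.
PIP = 435/59.6 + 7.0×0.7 + 8 = 7.299 + 4.9 + 8 = 20.199 cmH2O.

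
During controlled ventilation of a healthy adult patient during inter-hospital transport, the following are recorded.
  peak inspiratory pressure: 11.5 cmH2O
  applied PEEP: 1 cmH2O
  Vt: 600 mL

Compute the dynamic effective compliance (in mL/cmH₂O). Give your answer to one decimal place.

Dynamic compliance = Vt / (PIP − PEEP) = 600 / (11.5 − 1) = 600 / 10.5 = 57.143 mL/cmH2O.

57.1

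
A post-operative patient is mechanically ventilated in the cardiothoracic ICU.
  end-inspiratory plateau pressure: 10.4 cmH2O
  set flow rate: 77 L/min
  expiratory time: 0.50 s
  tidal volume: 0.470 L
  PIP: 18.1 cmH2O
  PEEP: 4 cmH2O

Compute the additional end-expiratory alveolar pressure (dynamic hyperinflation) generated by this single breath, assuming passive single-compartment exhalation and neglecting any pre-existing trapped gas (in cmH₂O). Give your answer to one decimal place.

Flow: 77 L/min ÷ 60 = 1.2833 L/s.
R = (PIP − Pplat)/V̇ = (18.1 − 10.4) / 1.2833 = 7.7/1.2833 = 6.0 cmH2O·s/L.
C = Vt/(Pplat − PEEP) = 470.0 / (10.4 − 4) = 470.0/6.4 = 73.438 mL/cmH2O.
τ = R × C = 6.0 × 0.07344 L/cmH2O = 0.4406 s.
Fraction remaining = e^(−Te/τ) = e^(−0.50/0.4406) = 0.3215; trapped volume = 470.0 × 0.3215 = 151.11 mL.
Additional alveolar pressure from trapping ≈ V_trapped / C = 151.11 / 73.438 = 2.058 cmH2O.

2.1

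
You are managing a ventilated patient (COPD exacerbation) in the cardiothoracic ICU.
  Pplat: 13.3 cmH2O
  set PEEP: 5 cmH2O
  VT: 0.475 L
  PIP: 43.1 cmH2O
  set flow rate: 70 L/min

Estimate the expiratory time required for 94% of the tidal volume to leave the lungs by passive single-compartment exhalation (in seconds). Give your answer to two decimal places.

4.11

Flow: 70 L/min ÷ 60 = 1.1667 L/s.
R = (PIP − Pplat)/V̇ = (43.1 − 13.3) / 1.1667 = 29.8/1.1667 = 25.542 cmH2O·s/L.
C = Vt/(Pplat − PEEP) = 475.0 / (13.3 − 5) = 475.0/8.3 = 57.229 mL/cmH2O.
τ = R × C = 25.542 × 0.05723 L/cmH2O = 1.462 s.
t = −τ·ln(1 − 0.94) = −1.462·ln(0.06) = 4.113 s.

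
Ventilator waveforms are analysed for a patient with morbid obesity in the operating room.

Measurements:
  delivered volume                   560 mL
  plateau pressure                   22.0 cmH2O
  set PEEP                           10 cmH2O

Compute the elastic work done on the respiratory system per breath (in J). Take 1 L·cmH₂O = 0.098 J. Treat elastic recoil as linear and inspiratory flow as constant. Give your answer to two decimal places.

0.33

Elastic work ≈ ½ × (Pplat − PEEP) × Vt = 0.5 × (22.0 − 10) × 0.560 L = 0.5 × 12.0 × 0.560 = 3.36 L·cmH2O.
× 0.098 J/(L·cmH2O) → 0.3293 J.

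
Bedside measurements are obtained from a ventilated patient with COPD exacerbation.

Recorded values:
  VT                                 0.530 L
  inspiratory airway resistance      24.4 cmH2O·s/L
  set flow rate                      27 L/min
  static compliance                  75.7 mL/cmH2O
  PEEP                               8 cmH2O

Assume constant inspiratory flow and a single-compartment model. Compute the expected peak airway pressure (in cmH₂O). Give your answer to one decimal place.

26.0

Flow: 27 L/min ÷ 60 = 0.45 L/s.
Equation of motion (constant flow): PIP = Vt/C + R·V̇ + PEEP.
PIP = 530/75.7 + 24.4×0.45 + 8 = 7.001 + 10.98 + 8 = 25.981 cmH2O.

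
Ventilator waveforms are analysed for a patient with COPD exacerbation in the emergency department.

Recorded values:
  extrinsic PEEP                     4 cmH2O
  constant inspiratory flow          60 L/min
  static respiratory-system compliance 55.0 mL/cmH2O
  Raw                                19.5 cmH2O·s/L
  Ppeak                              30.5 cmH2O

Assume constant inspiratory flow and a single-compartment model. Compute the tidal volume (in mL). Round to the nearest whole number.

Flow: 60 L/min ÷ 60 = 1 L/s.
Equation of motion (constant flow): PIP = Vt/C + R·V̇ + PEEP.
Vt/C = PIP − R·V̇ − PEEP = 30.5 − 19.5 − 4 = 7.0 cmH2O.
Vt = C × 7.0 = 55.0 × 7.0 = 385.0 mL.

385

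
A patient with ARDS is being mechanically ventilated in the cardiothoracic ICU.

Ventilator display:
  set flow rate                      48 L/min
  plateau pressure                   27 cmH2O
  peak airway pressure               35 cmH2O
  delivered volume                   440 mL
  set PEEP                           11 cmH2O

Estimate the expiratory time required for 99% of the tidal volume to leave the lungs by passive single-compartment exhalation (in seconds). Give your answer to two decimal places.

Flow: 48 L/min ÷ 60 = 0.8 L/s.
R = (PIP − Pplat)/V̇ = (35 − 27) / 0.8 = 8.0/0.8 = 10.0 cmH2O·s/L.
C = Vt/(Pplat − PEEP) = 440.0 / (27 − 11) = 440.0/16.0 = 27.5 mL/cmH2O.
τ = R × C = 10.0 × 0.0275 L/cmH2O = 0.275 s.
t = −τ·ln(1 − 0.99) = −0.275·ln(0.01) = 1.266 s.

1.27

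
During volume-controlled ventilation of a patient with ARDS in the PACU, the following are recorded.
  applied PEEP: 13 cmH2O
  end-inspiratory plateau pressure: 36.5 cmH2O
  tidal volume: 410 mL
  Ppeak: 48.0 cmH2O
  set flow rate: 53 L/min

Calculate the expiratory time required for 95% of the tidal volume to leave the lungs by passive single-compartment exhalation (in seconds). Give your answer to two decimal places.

0.68

Flow: 53 L/min ÷ 60 = 0.8833 L/s.
R = (PIP − Pplat)/V̇ = (48.0 − 36.5) / 0.8833 = 11.5/0.8833 = 13.019 cmH2O·s/L.
C = Vt/(Pplat − PEEP) = 410.0 / (36.5 − 13) = 410.0/23.5 = 17.447 mL/cmH2O.
τ = R × C = 13.019 × 0.01745 L/cmH2O = 0.2272 s.
t = −τ·ln(1 − 0.95) = −0.2272·ln(0.05) = 0.6806 s.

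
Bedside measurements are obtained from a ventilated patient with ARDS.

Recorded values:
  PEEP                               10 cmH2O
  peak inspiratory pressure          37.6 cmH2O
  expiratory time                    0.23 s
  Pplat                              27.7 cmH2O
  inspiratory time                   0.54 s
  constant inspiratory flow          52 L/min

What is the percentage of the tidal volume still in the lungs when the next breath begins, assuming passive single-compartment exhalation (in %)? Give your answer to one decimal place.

46.7

Flow: 52 L/min ÷ 60 = 0.8667 L/s.
Vt = flow × Ti = 0.8667 L/s × 0.54 s × 1000 mL/L = 468.02 mL.
R = (PIP − Pplat)/V̇ = (37.6 − 27.7) / 0.8667 = 9.9/0.8667 = 11.423 cmH2O·s/L.
C = Vt/(Pplat − PEEP) = 468.02 / (27.7 − 10) = 468.02/17.7 = 26.442 mL/cmH2O.
τ = R × C = 11.423 × 0.02644 L/cmH2O = 0.302 s.
Fraction remaining at end-expiration = e^(−Te/τ) = e^(−0.23/0.302) = 0.4669 → 46.69%.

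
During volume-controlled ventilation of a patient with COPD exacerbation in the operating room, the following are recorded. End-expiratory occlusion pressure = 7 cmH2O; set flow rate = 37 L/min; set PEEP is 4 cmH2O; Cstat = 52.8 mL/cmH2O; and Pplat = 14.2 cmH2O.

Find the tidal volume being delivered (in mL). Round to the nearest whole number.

380

End-expiratory occlusion gives total PEEP = 7 cmH2O (intrinsic PEEP = 7 − 4 = 3). Use total PEEP for the elastic gradient.
Vt = Cstat × (Pplat − PEEPtotal) = 52.8 × (14.2 − 7) = 52.8 × 7.2 = 380.16 mL.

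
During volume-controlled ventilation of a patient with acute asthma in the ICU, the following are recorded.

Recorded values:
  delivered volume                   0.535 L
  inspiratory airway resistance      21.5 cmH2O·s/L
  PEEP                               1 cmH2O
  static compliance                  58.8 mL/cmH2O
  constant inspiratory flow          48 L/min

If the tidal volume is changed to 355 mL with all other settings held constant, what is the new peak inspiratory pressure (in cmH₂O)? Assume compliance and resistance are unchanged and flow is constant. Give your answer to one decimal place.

Flow: 48 L/min ÷ 60 = 0.8 L/s.
PIP = Vt/C + R·V̇ + PEEP (constant-flow equation of motion).
Only the elastic term changes: ΔPIP = ΔVt / C = (355 − 535) / 58.8 = -3.061 cmH2O.
Original PIP = 535/58.8 + 21.5×0.8 + 1 = 27.299 cmH2O; new PIP = 27.299 + (-3.061) = 24.238 cmH2O.

24.2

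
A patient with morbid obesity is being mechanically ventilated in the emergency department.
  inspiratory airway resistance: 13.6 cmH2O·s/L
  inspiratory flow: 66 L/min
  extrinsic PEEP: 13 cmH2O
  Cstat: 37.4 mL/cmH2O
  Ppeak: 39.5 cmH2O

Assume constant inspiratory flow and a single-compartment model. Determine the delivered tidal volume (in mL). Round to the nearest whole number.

Flow: 66 L/min ÷ 60 = 1.1 L/s.
Equation of motion (constant flow): PIP = Vt/C + R·V̇ + PEEP.
Vt/C = PIP − R·V̇ − PEEP = 39.5 − 14.96 − 13 = 11.54 cmH2O.
Vt = C × 11.54 = 37.4 × 11.54 = 431.6 mL.

432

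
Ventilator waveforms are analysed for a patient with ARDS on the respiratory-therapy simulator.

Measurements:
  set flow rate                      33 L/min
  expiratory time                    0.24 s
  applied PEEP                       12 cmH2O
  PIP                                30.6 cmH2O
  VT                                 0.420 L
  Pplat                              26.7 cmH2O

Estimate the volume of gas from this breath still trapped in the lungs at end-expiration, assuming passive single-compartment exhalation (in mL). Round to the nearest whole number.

128

Flow: 33 L/min ÷ 60 = 0.55 L/s.
R = (PIP − Pplat)/V̇ = (30.6 − 26.7) / 0.55 = 3.9/0.55 = 7.091 cmH2O·s/L.
C = Vt/(Pplat − PEEP) = 420.0 / (26.7 − 12) = 420.0/14.7 = 28.571 mL/cmH2O.
τ = R × C = 7.091 × 0.02857 L/cmH2O = 0.2026 s.
Fraction remaining = e^(−Te/τ) = e^(−0.24/0.2026) = 0.3059.
Trapped volume = 420.0 × 0.3059 = 128.48 mL.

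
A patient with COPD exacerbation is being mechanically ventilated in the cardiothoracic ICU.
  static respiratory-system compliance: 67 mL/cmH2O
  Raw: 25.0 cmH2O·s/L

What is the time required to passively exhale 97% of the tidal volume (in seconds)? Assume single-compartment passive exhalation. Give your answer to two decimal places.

5.87

τ = R × C = 25.0 × 67 mL/cmH2O = 25.0 × 0.067 L/cmH2O = 1.675 s.
Exhaled fraction f = 1 − e^(−t/τ) → t = −τ·ln(1 − f) = −1.675·ln(0.03) = 5.873 s.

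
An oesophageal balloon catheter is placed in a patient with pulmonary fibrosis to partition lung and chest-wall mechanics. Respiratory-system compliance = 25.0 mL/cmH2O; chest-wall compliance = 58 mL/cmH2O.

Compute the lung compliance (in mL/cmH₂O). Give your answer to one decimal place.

43.9

1/CL = 1/Crs − 1/Ccw.
1/CL = 1/25.0 − 1/58 = 0.02276.
CL = 43.937 mL/cmH2O.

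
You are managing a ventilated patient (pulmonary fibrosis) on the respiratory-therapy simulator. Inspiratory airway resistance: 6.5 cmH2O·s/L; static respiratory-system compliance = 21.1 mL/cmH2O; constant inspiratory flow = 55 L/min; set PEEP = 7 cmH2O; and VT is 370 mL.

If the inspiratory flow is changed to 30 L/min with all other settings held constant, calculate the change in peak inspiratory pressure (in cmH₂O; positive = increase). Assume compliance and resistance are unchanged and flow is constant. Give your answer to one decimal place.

Flow: 55 L/min ÷ 60 = 0.9167 L/s.
New flow: 30 L/min ÷ 60 = 0.5 L/s.
PIP = Vt/C + R·V̇ + PEEP (constant-flow equation of motion).
Only the resistive term changes: ΔPIP = R × ΔV̇ = 6.5 × (0.5 − 0.9167) = 6.5 × -0.4167 = -2.709 cmH2O.

-2.7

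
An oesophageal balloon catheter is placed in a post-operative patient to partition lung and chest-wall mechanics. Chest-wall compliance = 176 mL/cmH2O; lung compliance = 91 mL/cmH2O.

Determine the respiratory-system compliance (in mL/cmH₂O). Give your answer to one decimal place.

60.0

Lung and chest wall are elastances in series: 1/Crs = 1/CL + 1/Ccw.
1/Crs = 1/91 + 1/176 = 0.01667.
Crs = 59.988 mL/cmH2O.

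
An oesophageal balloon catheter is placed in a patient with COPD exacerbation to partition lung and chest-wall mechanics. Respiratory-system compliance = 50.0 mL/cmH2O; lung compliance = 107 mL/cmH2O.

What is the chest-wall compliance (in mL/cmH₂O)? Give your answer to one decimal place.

93.9

1/Ccw = 1/Crs − 1/CL.
1/Ccw = 1/50.0 − 1/107 = 0.01065.
Ccw = 93.897 mL/cmH2O.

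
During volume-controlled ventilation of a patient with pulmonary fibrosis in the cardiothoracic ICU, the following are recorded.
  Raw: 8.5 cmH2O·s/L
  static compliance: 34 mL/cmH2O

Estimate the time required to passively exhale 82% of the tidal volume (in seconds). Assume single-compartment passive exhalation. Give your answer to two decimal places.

τ = R × C = 8.5 × 34 mL/cmH2O = 8.5 × 0.034 L/cmH2O = 0.289 s.
Exhaled fraction f = 1 − e^(−t/τ) → t = −τ·ln(1 − f) = −0.289·ln(0.18) = 0.4956 s.

0.50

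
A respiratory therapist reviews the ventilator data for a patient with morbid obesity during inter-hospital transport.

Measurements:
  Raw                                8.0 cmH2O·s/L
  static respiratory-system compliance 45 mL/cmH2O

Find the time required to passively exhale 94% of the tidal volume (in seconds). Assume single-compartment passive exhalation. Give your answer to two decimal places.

τ = R × C = 8.0 × 45 mL/cmH2O = 8.0 × 0.045 L/cmH2O = 0.36 s.
Exhaled fraction f = 1 − e^(−t/τ) → t = −τ·ln(1 − f) = −0.36·ln(0.06) = 1.013 s.

1.01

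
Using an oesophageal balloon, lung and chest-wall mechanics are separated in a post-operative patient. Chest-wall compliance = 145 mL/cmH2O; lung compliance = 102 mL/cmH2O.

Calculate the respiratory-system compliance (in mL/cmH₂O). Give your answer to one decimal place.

59.9

Lung and chest wall are elastances in series: 1/Crs = 1/CL + 1/Ccw.
1/Crs = 1/102 + 1/145 = 0.0167.
Crs = 59.88 mL/cmH2O.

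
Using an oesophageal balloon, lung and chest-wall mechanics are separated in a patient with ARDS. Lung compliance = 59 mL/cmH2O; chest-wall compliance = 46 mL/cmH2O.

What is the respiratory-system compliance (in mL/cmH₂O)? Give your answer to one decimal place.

Lung and chest wall are elastances in series: 1/Crs = 1/CL + 1/Ccw.
1/Crs = 1/59 + 1/46 = 0.03869.
Crs = 25.846 mL/cmH2O.

25.8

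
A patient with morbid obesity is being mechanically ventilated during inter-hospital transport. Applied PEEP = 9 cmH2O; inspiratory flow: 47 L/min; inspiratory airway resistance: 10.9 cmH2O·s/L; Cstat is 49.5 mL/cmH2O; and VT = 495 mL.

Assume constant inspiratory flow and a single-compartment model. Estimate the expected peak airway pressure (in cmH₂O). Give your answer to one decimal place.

Flow: 47 L/min ÷ 60 = 0.7833 L/s.
Equation of motion (constant flow): PIP = Vt/C + R·V̇ + PEEP.
PIP = 495/49.5 + 10.9×0.7833 + 9 = 10.0 + 8.538 + 9 = 27.538 cmH2O.

27.5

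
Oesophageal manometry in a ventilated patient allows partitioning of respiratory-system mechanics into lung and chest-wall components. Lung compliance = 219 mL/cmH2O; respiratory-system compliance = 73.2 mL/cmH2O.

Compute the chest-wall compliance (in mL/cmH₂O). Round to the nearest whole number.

110

1/Ccw = 1/Crs − 1/CL.
1/Ccw = 1/73.2 − 1/219 = 0.009095.
Ccw = 109.95 mL/cmH2O.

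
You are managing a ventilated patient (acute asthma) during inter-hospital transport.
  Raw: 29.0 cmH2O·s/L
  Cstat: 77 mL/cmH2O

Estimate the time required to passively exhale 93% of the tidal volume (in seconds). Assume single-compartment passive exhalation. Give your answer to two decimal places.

τ = R × C = 29.0 × 77 mL/cmH2O = 29.0 × 0.077 L/cmH2O = 2.233 s.
Exhaled fraction f = 1 − e^(−t/τ) → t = −τ·ln(1 − f) = −2.233·ln(0.07) = 5.938 s.

5.94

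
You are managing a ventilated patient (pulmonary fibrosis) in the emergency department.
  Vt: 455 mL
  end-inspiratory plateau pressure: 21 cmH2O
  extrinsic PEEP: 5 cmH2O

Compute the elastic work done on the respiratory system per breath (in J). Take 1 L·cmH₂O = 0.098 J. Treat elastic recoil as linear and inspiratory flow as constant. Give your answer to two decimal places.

0.36

Elastic work ≈ ½ × (Pplat − PEEP) × Vt = 0.5 × (21 − 5) × 0.455 L = 0.5 × 16.0 × 0.455 = 3.64 L·cmH2O.
× 0.098 J/(L·cmH2O) → 0.3567 J.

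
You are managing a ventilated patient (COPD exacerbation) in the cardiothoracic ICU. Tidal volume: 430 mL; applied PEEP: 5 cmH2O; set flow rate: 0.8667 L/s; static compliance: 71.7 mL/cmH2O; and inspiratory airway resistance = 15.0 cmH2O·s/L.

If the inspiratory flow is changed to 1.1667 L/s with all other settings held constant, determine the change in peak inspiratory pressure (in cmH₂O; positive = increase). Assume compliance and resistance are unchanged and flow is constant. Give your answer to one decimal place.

4.5

PIP = Vt/C + R·V̇ + PEEP (constant-flow equation of motion).
Only the resistive term changes: ΔPIP = R × ΔV̇ = 15.0 × (1.1667 − 0.8667) = 15.0 × 0.3 = 4.5 cmH2O.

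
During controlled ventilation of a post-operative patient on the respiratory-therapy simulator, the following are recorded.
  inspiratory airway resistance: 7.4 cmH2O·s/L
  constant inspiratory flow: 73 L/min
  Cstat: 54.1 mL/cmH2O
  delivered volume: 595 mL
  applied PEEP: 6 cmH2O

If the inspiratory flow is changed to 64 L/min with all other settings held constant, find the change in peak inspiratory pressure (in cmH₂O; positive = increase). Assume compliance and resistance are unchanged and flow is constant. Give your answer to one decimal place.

-1.1

Flow: 73 L/min ÷ 60 = 1.2167 L/s.
New flow: 64 L/min ÷ 60 = 1.0667 L/s.
PIP = Vt/C + R·V̇ + PEEP (constant-flow equation of motion).
Only the resistive term changes: ΔPIP = R × ΔV̇ = 7.4 × (1.0667 − 1.2167) = 7.4 × -0.15 = -1.11 cmH2O.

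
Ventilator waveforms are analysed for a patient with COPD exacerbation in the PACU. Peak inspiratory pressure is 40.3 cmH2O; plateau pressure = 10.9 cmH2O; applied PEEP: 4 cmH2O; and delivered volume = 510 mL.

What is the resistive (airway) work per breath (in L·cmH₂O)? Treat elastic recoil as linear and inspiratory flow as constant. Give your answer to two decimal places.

With constant inspiratory flow the resistive pressure is constant at PIP − Pplat = 40.3 − 10.9 = 29.4 cmH2O, so resistive work = 29.4 × 0.510 = 14.994 L·cmH2O.

14.99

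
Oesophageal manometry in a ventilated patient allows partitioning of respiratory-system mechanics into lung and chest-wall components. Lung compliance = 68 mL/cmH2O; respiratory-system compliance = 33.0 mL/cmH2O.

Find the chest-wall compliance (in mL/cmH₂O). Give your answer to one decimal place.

64.1

1/Ccw = 1/Crs − 1/CL.
1/Ccw = 1/33.0 − 1/68 = 0.0156.
Ccw = 64.103 mL/cmH2O.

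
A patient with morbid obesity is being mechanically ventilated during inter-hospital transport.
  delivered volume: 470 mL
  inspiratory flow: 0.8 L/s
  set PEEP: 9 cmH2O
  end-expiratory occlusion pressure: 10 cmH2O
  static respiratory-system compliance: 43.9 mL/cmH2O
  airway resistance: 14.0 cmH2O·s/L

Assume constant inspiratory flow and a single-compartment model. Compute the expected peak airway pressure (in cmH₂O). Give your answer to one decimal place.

31.9

Total PEEP = 10 cmH2O (set 9 + intrinsic 1); this is the baseline alveolar pressure.
Equation of motion (constant flow): PIP = Vt/C + R·V̇ + PEEP.
PIP = 470/43.9 + 14.0×0.8 + 10 = 10.706 + 11.2 + 10 = 31.906 cmH2O.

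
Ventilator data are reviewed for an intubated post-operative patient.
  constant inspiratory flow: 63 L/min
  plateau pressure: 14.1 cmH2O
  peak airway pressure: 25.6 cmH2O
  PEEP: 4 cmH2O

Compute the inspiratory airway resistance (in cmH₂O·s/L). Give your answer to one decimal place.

Flow: 63 L/min ÷ 60 = 1.05 L/s.
Raw = (PIP − Pplat) / flow = (25.6 − 14.1) / 1.05 = 11.5 / 1.05 = 10.952 cmH2O·s/L.

11.0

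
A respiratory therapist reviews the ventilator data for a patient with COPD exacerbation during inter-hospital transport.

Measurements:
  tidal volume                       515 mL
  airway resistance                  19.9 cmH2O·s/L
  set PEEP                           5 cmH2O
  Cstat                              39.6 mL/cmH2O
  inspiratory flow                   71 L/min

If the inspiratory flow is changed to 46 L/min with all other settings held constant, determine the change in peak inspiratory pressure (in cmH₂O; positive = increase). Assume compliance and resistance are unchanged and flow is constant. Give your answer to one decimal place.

-8.3

Flow: 71 L/min ÷ 60 = 1.1833 L/s.
New flow: 46 L/min ÷ 60 = 0.7667 L/s.
PIP = Vt/C + R·V̇ + PEEP (constant-flow equation of motion).
Only the resistive term changes: ΔPIP = R × ΔV̇ = 19.9 × (0.7667 − 1.1833) = 19.9 × -0.4166 = -8.29 cmH2O.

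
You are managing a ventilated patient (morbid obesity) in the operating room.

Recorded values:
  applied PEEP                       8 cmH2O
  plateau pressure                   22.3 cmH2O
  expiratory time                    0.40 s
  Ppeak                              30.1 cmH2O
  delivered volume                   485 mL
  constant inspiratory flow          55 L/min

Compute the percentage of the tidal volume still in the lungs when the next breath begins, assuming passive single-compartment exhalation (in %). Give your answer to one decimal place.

Flow: 55 L/min ÷ 60 = 0.9167 L/s.
R = (PIP − Pplat)/V̇ = (30.1 − 22.3) / 0.9167 = 7.8/0.9167 = 8.509 cmH2O·s/L.
C = Vt/(Pplat − PEEP) = 485.0 / (22.3 − 8) = 485.0/14.3 = 33.916 mL/cmH2O.
τ = R × C = 8.509 × 0.03392 L/cmH2O = 0.2886 s.
Fraction remaining at end-expiration = e^(−Te/τ) = e^(−0.40/0.2886) = 0.2501 → 25.01%.

25.0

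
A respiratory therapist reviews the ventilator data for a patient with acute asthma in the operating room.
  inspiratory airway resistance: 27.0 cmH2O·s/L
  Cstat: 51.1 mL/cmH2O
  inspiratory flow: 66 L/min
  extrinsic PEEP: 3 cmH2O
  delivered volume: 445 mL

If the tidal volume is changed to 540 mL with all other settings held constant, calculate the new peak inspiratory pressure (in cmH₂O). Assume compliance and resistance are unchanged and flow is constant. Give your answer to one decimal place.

43.3

Flow: 66 L/min ÷ 60 = 1.1 L/s.
PIP = Vt/C + R·V̇ + PEEP (constant-flow equation of motion).
Only the elastic term changes: ΔPIP = ΔVt / C = (540 − 445) / 51.1 = 1.859 cmH2O.
Original PIP = 445/51.1 + 27.0×1.1 + 3 = 41.408 cmH2O; new PIP = 41.408 + (1.859) = 43.267 cmH2O.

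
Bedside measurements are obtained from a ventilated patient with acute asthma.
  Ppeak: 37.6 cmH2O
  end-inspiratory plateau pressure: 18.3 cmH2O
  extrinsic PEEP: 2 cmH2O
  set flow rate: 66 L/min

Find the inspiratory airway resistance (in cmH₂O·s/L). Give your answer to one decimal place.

17.5

Flow: 66 L/min ÷ 60 = 1.1 L/s.
Raw = (PIP − Pplat) / flow = (37.6 − 18.3) / 1.1 = 19.3 / 1.1 = 17.545 cmH2O·s/L.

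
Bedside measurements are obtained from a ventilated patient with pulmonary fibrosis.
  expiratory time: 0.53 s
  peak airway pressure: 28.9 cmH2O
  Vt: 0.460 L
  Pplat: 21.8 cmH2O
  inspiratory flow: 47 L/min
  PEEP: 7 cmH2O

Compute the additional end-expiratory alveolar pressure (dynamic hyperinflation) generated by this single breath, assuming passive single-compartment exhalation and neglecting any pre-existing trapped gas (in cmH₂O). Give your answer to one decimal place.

Flow: 47 L/min ÷ 60 = 0.7833 L/s.
R = (PIP − Pplat)/V̇ = (28.9 − 21.8) / 0.7833 = 7.1/0.7833 = 9.064 cmH2O·s/L.
C = Vt/(Pplat − PEEP) = 460.0 / (21.8 − 7) = 460.0/14.8 = 31.081 mL/cmH2O.
τ = R × C = 9.064 × 0.03108 L/cmH2O = 0.2817 s.
Fraction remaining = e^(−Te/τ) = e^(−0.53/0.2817) = 0.1524; trapped volume = 460.0 × 0.1524 = 70.104 mL.
Additional alveolar pressure from trapping ≈ V_trapped / C = 70.104 / 31.081 = 2.256 cmH2O.

2.3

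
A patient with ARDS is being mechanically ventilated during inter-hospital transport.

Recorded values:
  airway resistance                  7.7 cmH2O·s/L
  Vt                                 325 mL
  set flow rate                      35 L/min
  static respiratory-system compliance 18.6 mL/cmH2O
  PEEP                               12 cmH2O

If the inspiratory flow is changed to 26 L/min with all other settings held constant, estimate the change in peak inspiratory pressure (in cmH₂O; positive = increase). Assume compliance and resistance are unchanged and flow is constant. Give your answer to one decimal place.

Flow: 35 L/min ÷ 60 = 0.5833 L/s.
New flow: 26 L/min ÷ 60 = 0.4333 L/s.
PIP = Vt/C + R·V̇ + PEEP (constant-flow equation of motion).
Only the resistive term changes: ΔPIP = R × ΔV̇ = 7.7 × (0.4333 − 0.5833) = 7.7 × -0.15 = -1.155 cmH2O.

-1.2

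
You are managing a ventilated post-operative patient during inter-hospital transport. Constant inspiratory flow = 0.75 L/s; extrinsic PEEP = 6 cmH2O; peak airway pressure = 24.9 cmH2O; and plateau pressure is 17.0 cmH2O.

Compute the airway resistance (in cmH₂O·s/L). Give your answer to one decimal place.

Raw = (PIP − Pplat) / flow = (24.9 − 17.0) / 0.75 = 7.9 / 0.75 = 10.533 cmH2O·s/L.

10.5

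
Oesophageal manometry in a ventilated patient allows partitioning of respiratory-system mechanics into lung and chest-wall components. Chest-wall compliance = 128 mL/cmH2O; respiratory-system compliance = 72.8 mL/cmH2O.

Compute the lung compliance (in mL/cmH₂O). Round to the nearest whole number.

1/CL = 1/Crs − 1/Ccw.
1/CL = 1/72.8 − 1/128 = 0.005924.
CL = 168.8 mL/cmH2O.

169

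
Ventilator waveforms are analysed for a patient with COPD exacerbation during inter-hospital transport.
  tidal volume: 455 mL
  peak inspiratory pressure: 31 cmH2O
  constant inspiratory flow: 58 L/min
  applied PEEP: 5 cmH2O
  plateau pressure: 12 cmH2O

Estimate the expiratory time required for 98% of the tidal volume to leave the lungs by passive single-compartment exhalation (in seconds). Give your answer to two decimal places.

Flow: 58 L/min ÷ 60 = 0.9667 L/s.
R = (PIP − Pplat)/V̇ = (31 − 12) / 0.9667 = 19.0/0.9667 = 19.654 cmH2O·s/L.
C = Vt/(Pplat − PEEP) = 455.0 / (12 − 5) = 455.0/7.0 = 65.0 mL/cmH2O.
τ = R × C = 19.654 × 0.065 L/cmH2O = 1.278 s.
t = −τ·ln(1 − 0.98) = −1.278·ln(0.02) = 5.0 s.

5.00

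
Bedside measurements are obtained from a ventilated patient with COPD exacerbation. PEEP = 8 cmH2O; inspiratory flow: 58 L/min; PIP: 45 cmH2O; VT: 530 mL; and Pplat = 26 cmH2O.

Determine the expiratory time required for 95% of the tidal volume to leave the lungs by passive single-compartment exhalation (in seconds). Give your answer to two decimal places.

1.73

Flow: 58 L/min ÷ 60 = 0.9667 L/s.
R = (PIP − Pplat)/V̇ = (45 − 26) / 0.9667 = 19.0/0.9667 = 19.654 cmH2O·s/L.
C = Vt/(Pplat − PEEP) = 530.0 / (26 − 8) = 530.0/18.0 = 29.444 mL/cmH2O.
τ = R × C = 19.654 × 0.02944 L/cmH2O = 0.5786 s.
t = −τ·ln(1 − 0.95) = −0.5786·ln(0.05) = 1.733 s.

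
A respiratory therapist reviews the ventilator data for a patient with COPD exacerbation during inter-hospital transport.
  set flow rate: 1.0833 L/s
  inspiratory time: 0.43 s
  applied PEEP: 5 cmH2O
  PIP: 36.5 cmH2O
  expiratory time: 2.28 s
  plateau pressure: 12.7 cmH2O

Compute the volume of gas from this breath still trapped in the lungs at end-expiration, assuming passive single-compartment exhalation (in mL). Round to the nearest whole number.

84

Vt = flow × Ti = 1.0833 L/s × 0.43 s × 1000 mL/L = 465.82 mL.
R = (PIP − Pplat)/V̇ = (36.5 − 12.7) / 1.0833 = 23.8/1.0833 = 21.97 cmH2O·s/L.
C = Vt/(Pplat − PEEP) = 465.82 / (12.7 − 5) = 465.82/7.7 = 60.496 mL/cmH2O.
τ = R × C = 21.97 × 0.0605 L/cmH2O = 1.329 s.
Fraction remaining = e^(−Te/τ) = e^(−2.28/1.329) = 0.1799.
Trapped volume = 465.82 × 0.1799 = 83.801 mL.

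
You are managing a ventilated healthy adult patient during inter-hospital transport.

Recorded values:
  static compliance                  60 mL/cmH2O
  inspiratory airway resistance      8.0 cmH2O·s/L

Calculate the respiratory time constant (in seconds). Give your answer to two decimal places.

τ = R × C = 8.0 × 60 mL/cmH2O = 8.0 × 0.060 L/cmH2O = 0.48 s.

0.48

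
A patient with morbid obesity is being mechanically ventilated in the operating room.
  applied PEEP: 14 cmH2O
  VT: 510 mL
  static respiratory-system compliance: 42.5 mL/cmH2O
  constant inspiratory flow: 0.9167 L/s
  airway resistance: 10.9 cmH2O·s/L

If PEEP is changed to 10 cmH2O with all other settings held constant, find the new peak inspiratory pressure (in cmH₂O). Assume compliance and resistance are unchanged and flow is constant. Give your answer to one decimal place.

PIP = Vt/C + R·V̇ + PEEP (constant-flow equation of motion).
Only the baseline term changes: ΔPIP = ΔPEEP = 10 − 14 = -4.0 cmH2O.
Original PIP = 510/42.5 + 10.9×0.9167 + 14 = 35.992 cmH2O; new PIP = 35.992 + (-4.0) = 31.992 cmH2O.

32.0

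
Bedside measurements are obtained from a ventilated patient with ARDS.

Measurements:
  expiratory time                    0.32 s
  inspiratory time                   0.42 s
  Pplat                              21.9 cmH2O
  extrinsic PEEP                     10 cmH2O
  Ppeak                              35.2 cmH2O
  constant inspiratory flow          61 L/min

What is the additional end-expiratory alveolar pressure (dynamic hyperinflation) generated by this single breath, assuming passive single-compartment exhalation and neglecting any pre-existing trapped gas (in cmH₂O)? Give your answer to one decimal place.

6.0

Flow: 61 L/min ÷ 60 = 1.0167 L/s.
Vt = flow × Ti = 1.0167 L/s × 0.42 s × 1000 mL/L = 427.01 mL.
R = (PIP − Pplat)/V̇ = (35.2 − 21.9) / 1.0167 = 13.3/1.0167 = 13.082 cmH2O·s/L.
C = Vt/(Pplat − PEEP) = 427.01 / (21.9 − 10) = 427.01/11.9 = 35.883 mL/cmH2O.
τ = R × C = 13.082 × 0.03588 L/cmH2O = 0.4694 s.
Fraction remaining = e^(−Te/τ) = e^(−0.32/0.4694) = 0.5057; trapped volume = 427.01 × 0.5057 = 215.94 mL.
Additional alveolar pressure from trapping ≈ V_trapped / C = 215.94 / 35.883 = 6.018 cmH2O.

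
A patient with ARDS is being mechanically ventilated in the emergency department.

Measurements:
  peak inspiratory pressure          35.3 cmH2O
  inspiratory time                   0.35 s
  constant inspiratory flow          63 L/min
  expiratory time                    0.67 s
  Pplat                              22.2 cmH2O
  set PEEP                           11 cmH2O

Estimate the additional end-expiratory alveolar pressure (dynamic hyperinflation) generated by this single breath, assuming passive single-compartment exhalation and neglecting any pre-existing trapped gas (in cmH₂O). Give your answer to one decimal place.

Flow: 63 L/min ÷ 60 = 1.05 L/s.
Vt = flow × Ti = 1.05 L/s × 0.35 s × 1000 mL/L = 367.5 mL.
R = (PIP − Pplat)/V̇ = (35.3 − 22.2) / 1.05 = 13.1/1.05 = 12.476 cmH2O·s/L.
C = Vt/(Pplat − PEEP) = 367.5 / (22.2 − 11) = 367.5/11.2 = 32.813 mL/cmH2O.
τ = R × C = 12.476 × 0.03281 L/cmH2O = 0.4093 s.
Fraction remaining = e^(−Te/τ) = e^(−0.67/0.4093) = 0.1946; trapped volume = 367.5 × 0.1946 = 71.516 mL.
Additional alveolar pressure from trapping ≈ V_trapped / C = 71.516 / 32.813 = 2.18 cmH2O.

2.2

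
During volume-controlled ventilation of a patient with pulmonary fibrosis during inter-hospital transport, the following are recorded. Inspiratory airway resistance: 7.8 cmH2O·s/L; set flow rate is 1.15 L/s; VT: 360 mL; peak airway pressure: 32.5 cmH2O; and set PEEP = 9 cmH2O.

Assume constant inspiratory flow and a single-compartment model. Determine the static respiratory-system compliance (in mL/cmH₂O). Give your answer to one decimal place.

Equation of motion (constant flow): PIP = Vt/C + R·V̇ + PEEP.
Vt/C = PIP − R·V̇ − PEEP = 32.5 − 7.8×1.15 − 9 = 32.5 − 8.97 − 9 = 14.53 cmH2O.
C = Vt / 14.53 = 360 / 14.53 = 24.776 mL/cmH2O.

24.8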